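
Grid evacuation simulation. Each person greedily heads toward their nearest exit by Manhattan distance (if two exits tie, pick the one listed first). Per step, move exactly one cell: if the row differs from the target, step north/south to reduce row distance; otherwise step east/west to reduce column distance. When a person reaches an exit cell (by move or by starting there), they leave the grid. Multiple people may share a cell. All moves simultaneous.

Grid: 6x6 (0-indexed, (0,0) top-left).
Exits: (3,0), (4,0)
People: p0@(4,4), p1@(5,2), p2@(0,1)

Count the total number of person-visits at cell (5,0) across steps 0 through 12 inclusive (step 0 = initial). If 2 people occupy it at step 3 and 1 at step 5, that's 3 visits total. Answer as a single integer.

Step 0: p0@(4,4) p1@(5,2) p2@(0,1) -> at (5,0): 0 [-], cum=0
Step 1: p0@(4,3) p1@(4,2) p2@(1,1) -> at (5,0): 0 [-], cum=0
Step 2: p0@(4,2) p1@(4,1) p2@(2,1) -> at (5,0): 0 [-], cum=0
Step 3: p0@(4,1) p1@ESC p2@(3,1) -> at (5,0): 0 [-], cum=0
Step 4: p0@ESC p1@ESC p2@ESC -> at (5,0): 0 [-], cum=0
Total visits = 0

Answer: 0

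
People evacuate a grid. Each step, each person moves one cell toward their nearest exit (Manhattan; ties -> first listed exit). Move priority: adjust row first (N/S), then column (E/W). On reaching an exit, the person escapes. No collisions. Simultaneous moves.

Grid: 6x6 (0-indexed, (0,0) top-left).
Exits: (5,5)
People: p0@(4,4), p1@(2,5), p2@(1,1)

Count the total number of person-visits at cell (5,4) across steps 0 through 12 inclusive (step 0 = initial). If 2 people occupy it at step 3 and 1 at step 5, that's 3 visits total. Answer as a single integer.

Step 0: p0@(4,4) p1@(2,5) p2@(1,1) -> at (5,4): 0 [-], cum=0
Step 1: p0@(5,4) p1@(3,5) p2@(2,1) -> at (5,4): 1 [p0], cum=1
Step 2: p0@ESC p1@(4,5) p2@(3,1) -> at (5,4): 0 [-], cum=1
Step 3: p0@ESC p1@ESC p2@(4,1) -> at (5,4): 0 [-], cum=1
Step 4: p0@ESC p1@ESC p2@(5,1) -> at (5,4): 0 [-], cum=1
Step 5: p0@ESC p1@ESC p2@(5,2) -> at (5,4): 0 [-], cum=1
Step 6: p0@ESC p1@ESC p2@(5,3) -> at (5,4): 0 [-], cum=1
Step 7: p0@ESC p1@ESC p2@(5,4) -> at (5,4): 1 [p2], cum=2
Step 8: p0@ESC p1@ESC p2@ESC -> at (5,4): 0 [-], cum=2
Total visits = 2

Answer: 2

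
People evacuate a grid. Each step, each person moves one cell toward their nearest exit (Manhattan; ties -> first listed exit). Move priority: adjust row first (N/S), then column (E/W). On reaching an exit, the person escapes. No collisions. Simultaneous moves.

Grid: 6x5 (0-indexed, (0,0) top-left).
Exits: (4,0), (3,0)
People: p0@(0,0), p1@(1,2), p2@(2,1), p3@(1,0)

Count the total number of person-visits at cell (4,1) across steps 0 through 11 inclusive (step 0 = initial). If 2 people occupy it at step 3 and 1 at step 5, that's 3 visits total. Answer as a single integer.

Step 0: p0@(0,0) p1@(1,2) p2@(2,1) p3@(1,0) -> at (4,1): 0 [-], cum=0
Step 1: p0@(1,0) p1@(2,2) p2@(3,1) p3@(2,0) -> at (4,1): 0 [-], cum=0
Step 2: p0@(2,0) p1@(3,2) p2@ESC p3@ESC -> at (4,1): 0 [-], cum=0
Step 3: p0@ESC p1@(3,1) p2@ESC p3@ESC -> at (4,1): 0 [-], cum=0
Step 4: p0@ESC p1@ESC p2@ESC p3@ESC -> at (4,1): 0 [-], cum=0
Total visits = 0

Answer: 0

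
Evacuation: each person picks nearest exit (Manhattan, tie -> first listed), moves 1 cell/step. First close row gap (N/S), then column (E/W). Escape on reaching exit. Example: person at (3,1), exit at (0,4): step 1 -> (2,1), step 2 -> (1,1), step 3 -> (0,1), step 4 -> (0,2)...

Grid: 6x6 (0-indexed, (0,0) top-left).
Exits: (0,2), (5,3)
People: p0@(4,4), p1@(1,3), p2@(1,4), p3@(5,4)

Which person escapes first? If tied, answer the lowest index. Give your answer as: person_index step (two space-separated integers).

Answer: 3 1

Derivation:
Step 1: p0:(4,4)->(5,4) | p1:(1,3)->(0,3) | p2:(1,4)->(0,4) | p3:(5,4)->(5,3)->EXIT
Step 2: p0:(5,4)->(5,3)->EXIT | p1:(0,3)->(0,2)->EXIT | p2:(0,4)->(0,3) | p3:escaped
Step 3: p0:escaped | p1:escaped | p2:(0,3)->(0,2)->EXIT | p3:escaped
Exit steps: [2, 2, 3, 1]
First to escape: p3 at step 1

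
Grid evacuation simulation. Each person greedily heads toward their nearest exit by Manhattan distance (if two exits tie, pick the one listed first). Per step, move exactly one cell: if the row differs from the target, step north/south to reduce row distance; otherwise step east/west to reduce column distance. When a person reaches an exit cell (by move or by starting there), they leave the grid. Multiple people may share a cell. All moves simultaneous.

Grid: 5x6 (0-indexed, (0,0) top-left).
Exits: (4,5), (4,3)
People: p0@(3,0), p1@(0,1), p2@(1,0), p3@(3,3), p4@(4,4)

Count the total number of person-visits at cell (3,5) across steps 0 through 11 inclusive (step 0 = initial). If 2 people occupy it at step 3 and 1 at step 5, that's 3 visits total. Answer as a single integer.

Answer: 0

Derivation:
Step 0: p0@(3,0) p1@(0,1) p2@(1,0) p3@(3,3) p4@(4,4) -> at (3,5): 0 [-], cum=0
Step 1: p0@(4,0) p1@(1,1) p2@(2,0) p3@ESC p4@ESC -> at (3,5): 0 [-], cum=0
Step 2: p0@(4,1) p1@(2,1) p2@(3,0) p3@ESC p4@ESC -> at (3,5): 0 [-], cum=0
Step 3: p0@(4,2) p1@(3,1) p2@(4,0) p3@ESC p4@ESC -> at (3,5): 0 [-], cum=0
Step 4: p0@ESC p1@(4,1) p2@(4,1) p3@ESC p4@ESC -> at (3,5): 0 [-], cum=0
Step 5: p0@ESC p1@(4,2) p2@(4,2) p3@ESC p4@ESC -> at (3,5): 0 [-], cum=0
Step 6: p0@ESC p1@ESC p2@ESC p3@ESC p4@ESC -> at (3,5): 0 [-], cum=0
Total visits = 0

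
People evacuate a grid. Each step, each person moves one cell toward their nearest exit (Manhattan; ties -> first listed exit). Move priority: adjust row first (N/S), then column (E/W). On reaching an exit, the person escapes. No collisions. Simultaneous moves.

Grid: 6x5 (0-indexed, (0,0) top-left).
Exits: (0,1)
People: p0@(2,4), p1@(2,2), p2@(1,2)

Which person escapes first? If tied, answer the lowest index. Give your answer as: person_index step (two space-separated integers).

Step 1: p0:(2,4)->(1,4) | p1:(2,2)->(1,2) | p2:(1,2)->(0,2)
Step 2: p0:(1,4)->(0,4) | p1:(1,2)->(0,2) | p2:(0,2)->(0,1)->EXIT
Step 3: p0:(0,4)->(0,3) | p1:(0,2)->(0,1)->EXIT | p2:escaped
Step 4: p0:(0,3)->(0,2) | p1:escaped | p2:escaped
Step 5: p0:(0,2)->(0,1)->EXIT | p1:escaped | p2:escaped
Exit steps: [5, 3, 2]
First to escape: p2 at step 2

Answer: 2 2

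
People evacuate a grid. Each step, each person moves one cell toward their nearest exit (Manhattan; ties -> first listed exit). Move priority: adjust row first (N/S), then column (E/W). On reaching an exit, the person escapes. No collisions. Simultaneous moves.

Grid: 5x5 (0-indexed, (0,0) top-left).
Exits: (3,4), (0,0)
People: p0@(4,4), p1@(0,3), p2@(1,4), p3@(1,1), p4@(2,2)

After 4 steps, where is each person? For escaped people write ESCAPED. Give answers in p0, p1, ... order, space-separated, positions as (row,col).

Step 1: p0:(4,4)->(3,4)->EXIT | p1:(0,3)->(0,2) | p2:(1,4)->(2,4) | p3:(1,1)->(0,1) | p4:(2,2)->(3,2)
Step 2: p0:escaped | p1:(0,2)->(0,1) | p2:(2,4)->(3,4)->EXIT | p3:(0,1)->(0,0)->EXIT | p4:(3,2)->(3,3)
Step 3: p0:escaped | p1:(0,1)->(0,0)->EXIT | p2:escaped | p3:escaped | p4:(3,3)->(3,4)->EXIT

ESCAPED ESCAPED ESCAPED ESCAPED ESCAPED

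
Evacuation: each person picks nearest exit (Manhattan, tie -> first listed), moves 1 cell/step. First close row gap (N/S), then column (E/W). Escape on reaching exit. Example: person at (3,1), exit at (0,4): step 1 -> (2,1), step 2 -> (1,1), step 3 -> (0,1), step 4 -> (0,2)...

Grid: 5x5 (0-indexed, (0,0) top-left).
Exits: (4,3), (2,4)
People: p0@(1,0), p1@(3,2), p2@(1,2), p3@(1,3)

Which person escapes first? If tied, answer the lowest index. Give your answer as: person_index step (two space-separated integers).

Answer: 1 2

Derivation:
Step 1: p0:(1,0)->(2,0) | p1:(3,2)->(4,2) | p2:(1,2)->(2,2) | p3:(1,3)->(2,3)
Step 2: p0:(2,0)->(2,1) | p1:(4,2)->(4,3)->EXIT | p2:(2,2)->(2,3) | p3:(2,3)->(2,4)->EXIT
Step 3: p0:(2,1)->(2,2) | p1:escaped | p2:(2,3)->(2,4)->EXIT | p3:escaped
Step 4: p0:(2,2)->(2,3) | p1:escaped | p2:escaped | p3:escaped
Step 5: p0:(2,3)->(2,4)->EXIT | p1:escaped | p2:escaped | p3:escaped
Exit steps: [5, 2, 3, 2]
First to escape: p1 at step 2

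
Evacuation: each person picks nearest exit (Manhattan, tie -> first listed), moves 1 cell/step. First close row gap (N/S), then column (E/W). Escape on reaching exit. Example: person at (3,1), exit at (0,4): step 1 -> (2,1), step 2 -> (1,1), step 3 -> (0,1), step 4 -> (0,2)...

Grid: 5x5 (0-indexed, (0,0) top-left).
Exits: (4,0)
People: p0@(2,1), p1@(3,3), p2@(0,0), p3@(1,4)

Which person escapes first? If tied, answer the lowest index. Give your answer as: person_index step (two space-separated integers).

Answer: 0 3

Derivation:
Step 1: p0:(2,1)->(3,1) | p1:(3,3)->(4,3) | p2:(0,0)->(1,0) | p3:(1,4)->(2,4)
Step 2: p0:(3,1)->(4,1) | p1:(4,3)->(4,2) | p2:(1,0)->(2,0) | p3:(2,4)->(3,4)
Step 3: p0:(4,1)->(4,0)->EXIT | p1:(4,2)->(4,1) | p2:(2,0)->(3,0) | p3:(3,4)->(4,4)
Step 4: p0:escaped | p1:(4,1)->(4,0)->EXIT | p2:(3,0)->(4,0)->EXIT | p3:(4,4)->(4,3)
Step 5: p0:escaped | p1:escaped | p2:escaped | p3:(4,3)->(4,2)
Step 6: p0:escaped | p1:escaped | p2:escaped | p3:(4,2)->(4,1)
Step 7: p0:escaped | p1:escaped | p2:escaped | p3:(4,1)->(4,0)->EXIT
Exit steps: [3, 4, 4, 7]
First to escape: p0 at step 3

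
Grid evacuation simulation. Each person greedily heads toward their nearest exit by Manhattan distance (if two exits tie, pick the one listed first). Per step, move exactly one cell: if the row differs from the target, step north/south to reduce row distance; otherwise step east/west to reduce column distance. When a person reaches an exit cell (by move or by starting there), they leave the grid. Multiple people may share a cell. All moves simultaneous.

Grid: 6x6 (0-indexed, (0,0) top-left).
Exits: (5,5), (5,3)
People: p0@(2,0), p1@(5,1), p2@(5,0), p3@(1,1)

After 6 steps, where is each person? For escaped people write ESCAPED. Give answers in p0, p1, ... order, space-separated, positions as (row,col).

Step 1: p0:(2,0)->(3,0) | p1:(5,1)->(5,2) | p2:(5,0)->(5,1) | p3:(1,1)->(2,1)
Step 2: p0:(3,0)->(4,0) | p1:(5,2)->(5,3)->EXIT | p2:(5,1)->(5,2) | p3:(2,1)->(3,1)
Step 3: p0:(4,0)->(5,0) | p1:escaped | p2:(5,2)->(5,3)->EXIT | p3:(3,1)->(4,1)
Step 4: p0:(5,0)->(5,1) | p1:escaped | p2:escaped | p3:(4,1)->(5,1)
Step 5: p0:(5,1)->(5,2) | p1:escaped | p2:escaped | p3:(5,1)->(5,2)
Step 6: p0:(5,2)->(5,3)->EXIT | p1:escaped | p2:escaped | p3:(5,2)->(5,3)->EXIT

ESCAPED ESCAPED ESCAPED ESCAPED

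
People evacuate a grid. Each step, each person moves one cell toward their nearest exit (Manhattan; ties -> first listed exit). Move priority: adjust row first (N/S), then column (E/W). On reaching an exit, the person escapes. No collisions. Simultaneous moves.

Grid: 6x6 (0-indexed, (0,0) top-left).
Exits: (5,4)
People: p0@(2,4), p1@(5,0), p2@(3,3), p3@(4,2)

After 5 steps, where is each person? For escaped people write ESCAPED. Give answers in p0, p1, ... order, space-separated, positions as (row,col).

Step 1: p0:(2,4)->(3,4) | p1:(5,0)->(5,1) | p2:(3,3)->(4,3) | p3:(4,2)->(5,2)
Step 2: p0:(3,4)->(4,4) | p1:(5,1)->(5,2) | p2:(4,3)->(5,3) | p3:(5,2)->(5,3)
Step 3: p0:(4,4)->(5,4)->EXIT | p1:(5,2)->(5,3) | p2:(5,3)->(5,4)->EXIT | p3:(5,3)->(5,4)->EXIT
Step 4: p0:escaped | p1:(5,3)->(5,4)->EXIT | p2:escaped | p3:escaped

ESCAPED ESCAPED ESCAPED ESCAPED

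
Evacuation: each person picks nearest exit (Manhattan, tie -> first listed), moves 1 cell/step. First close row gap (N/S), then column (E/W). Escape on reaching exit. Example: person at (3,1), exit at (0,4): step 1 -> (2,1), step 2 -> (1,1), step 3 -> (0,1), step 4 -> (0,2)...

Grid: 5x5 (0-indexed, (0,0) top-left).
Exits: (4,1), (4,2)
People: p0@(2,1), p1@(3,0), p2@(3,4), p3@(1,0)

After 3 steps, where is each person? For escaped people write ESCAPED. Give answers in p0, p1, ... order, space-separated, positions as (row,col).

Step 1: p0:(2,1)->(3,1) | p1:(3,0)->(4,0) | p2:(3,4)->(4,4) | p3:(1,0)->(2,0)
Step 2: p0:(3,1)->(4,1)->EXIT | p1:(4,0)->(4,1)->EXIT | p2:(4,4)->(4,3) | p3:(2,0)->(3,0)
Step 3: p0:escaped | p1:escaped | p2:(4,3)->(4,2)->EXIT | p3:(3,0)->(4,0)

ESCAPED ESCAPED ESCAPED (4,0)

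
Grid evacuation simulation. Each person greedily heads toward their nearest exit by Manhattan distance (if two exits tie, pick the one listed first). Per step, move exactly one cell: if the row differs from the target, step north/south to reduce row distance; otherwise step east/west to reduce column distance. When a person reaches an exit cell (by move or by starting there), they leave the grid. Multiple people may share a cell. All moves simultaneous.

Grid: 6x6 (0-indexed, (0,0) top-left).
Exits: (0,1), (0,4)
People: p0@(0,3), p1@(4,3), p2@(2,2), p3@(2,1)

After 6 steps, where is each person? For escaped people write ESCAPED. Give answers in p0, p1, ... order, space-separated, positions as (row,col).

Step 1: p0:(0,3)->(0,4)->EXIT | p1:(4,3)->(3,3) | p2:(2,2)->(1,2) | p3:(2,1)->(1,1)
Step 2: p0:escaped | p1:(3,3)->(2,3) | p2:(1,2)->(0,2) | p3:(1,1)->(0,1)->EXIT
Step 3: p0:escaped | p1:(2,3)->(1,3) | p2:(0,2)->(0,1)->EXIT | p3:escaped
Step 4: p0:escaped | p1:(1,3)->(0,3) | p2:escaped | p3:escaped
Step 5: p0:escaped | p1:(0,3)->(0,4)->EXIT | p2:escaped | p3:escaped

ESCAPED ESCAPED ESCAPED ESCAPED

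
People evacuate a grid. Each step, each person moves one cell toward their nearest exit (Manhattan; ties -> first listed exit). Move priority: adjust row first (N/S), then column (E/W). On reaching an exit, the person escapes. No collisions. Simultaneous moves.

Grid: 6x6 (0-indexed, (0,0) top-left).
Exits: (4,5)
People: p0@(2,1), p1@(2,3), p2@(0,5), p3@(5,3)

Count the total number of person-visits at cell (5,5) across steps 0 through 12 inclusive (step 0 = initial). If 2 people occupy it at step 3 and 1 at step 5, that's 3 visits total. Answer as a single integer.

Answer: 0

Derivation:
Step 0: p0@(2,1) p1@(2,3) p2@(0,5) p3@(5,3) -> at (5,5): 0 [-], cum=0
Step 1: p0@(3,1) p1@(3,3) p2@(1,5) p3@(4,3) -> at (5,5): 0 [-], cum=0
Step 2: p0@(4,1) p1@(4,3) p2@(2,5) p3@(4,4) -> at (5,5): 0 [-], cum=0
Step 3: p0@(4,2) p1@(4,4) p2@(3,5) p3@ESC -> at (5,5): 0 [-], cum=0
Step 4: p0@(4,3) p1@ESC p2@ESC p3@ESC -> at (5,5): 0 [-], cum=0
Step 5: p0@(4,4) p1@ESC p2@ESC p3@ESC -> at (5,5): 0 [-], cum=0
Step 6: p0@ESC p1@ESC p2@ESC p3@ESC -> at (5,5): 0 [-], cum=0
Total visits = 0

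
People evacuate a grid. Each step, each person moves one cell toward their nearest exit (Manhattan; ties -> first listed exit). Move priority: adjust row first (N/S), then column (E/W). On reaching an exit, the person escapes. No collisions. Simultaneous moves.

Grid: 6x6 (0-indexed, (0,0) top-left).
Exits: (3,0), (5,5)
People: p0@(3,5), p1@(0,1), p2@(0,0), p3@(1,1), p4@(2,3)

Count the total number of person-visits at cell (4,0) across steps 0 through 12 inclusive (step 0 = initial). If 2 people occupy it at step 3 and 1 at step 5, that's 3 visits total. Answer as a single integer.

Step 0: p0@(3,5) p1@(0,1) p2@(0,0) p3@(1,1) p4@(2,3) -> at (4,0): 0 [-], cum=0
Step 1: p0@(4,5) p1@(1,1) p2@(1,0) p3@(2,1) p4@(3,3) -> at (4,0): 0 [-], cum=0
Step 2: p0@ESC p1@(2,1) p2@(2,0) p3@(3,1) p4@(3,2) -> at (4,0): 0 [-], cum=0
Step 3: p0@ESC p1@(3,1) p2@ESC p3@ESC p4@(3,1) -> at (4,0): 0 [-], cum=0
Step 4: p0@ESC p1@ESC p2@ESC p3@ESC p4@ESC -> at (4,0): 0 [-], cum=0
Total visits = 0

Answer: 0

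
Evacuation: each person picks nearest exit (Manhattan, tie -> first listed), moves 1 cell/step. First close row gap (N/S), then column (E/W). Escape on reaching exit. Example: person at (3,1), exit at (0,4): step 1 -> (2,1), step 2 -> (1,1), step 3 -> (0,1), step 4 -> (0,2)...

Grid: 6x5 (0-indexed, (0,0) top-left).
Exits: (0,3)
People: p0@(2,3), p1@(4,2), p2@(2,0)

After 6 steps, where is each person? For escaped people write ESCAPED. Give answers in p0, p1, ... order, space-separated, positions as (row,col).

Step 1: p0:(2,3)->(1,3) | p1:(4,2)->(3,2) | p2:(2,0)->(1,0)
Step 2: p0:(1,3)->(0,3)->EXIT | p1:(3,2)->(2,2) | p2:(1,0)->(0,0)
Step 3: p0:escaped | p1:(2,2)->(1,2) | p2:(0,0)->(0,1)
Step 4: p0:escaped | p1:(1,2)->(0,2) | p2:(0,1)->(0,2)
Step 5: p0:escaped | p1:(0,2)->(0,3)->EXIT | p2:(0,2)->(0,3)->EXIT

ESCAPED ESCAPED ESCAPED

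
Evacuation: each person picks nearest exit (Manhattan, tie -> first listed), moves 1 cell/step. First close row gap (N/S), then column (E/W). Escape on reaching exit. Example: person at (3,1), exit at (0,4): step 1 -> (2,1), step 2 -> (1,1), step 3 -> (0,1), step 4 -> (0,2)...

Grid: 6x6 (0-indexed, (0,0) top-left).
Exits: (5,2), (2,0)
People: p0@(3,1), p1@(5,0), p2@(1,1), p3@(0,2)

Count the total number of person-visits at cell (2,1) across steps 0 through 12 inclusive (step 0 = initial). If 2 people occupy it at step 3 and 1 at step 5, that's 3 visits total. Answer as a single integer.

Answer: 3

Derivation:
Step 0: p0@(3,1) p1@(5,0) p2@(1,1) p3@(0,2) -> at (2,1): 0 [-], cum=0
Step 1: p0@(2,1) p1@(5,1) p2@(2,1) p3@(1,2) -> at (2,1): 2 [p0,p2], cum=2
Step 2: p0@ESC p1@ESC p2@ESC p3@(2,2) -> at (2,1): 0 [-], cum=2
Step 3: p0@ESC p1@ESC p2@ESC p3@(2,1) -> at (2,1): 1 [p3], cum=3
Step 4: p0@ESC p1@ESC p2@ESC p3@ESC -> at (2,1): 0 [-], cum=3
Total visits = 3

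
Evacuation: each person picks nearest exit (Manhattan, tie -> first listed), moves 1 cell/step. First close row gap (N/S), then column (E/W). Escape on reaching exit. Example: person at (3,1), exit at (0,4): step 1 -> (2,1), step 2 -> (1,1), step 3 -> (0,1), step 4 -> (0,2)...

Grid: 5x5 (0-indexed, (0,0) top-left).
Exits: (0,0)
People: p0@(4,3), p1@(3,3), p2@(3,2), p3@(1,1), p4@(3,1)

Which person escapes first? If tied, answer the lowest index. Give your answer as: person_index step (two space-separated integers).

Answer: 3 2

Derivation:
Step 1: p0:(4,3)->(3,3) | p1:(3,3)->(2,3) | p2:(3,2)->(2,2) | p3:(1,1)->(0,1) | p4:(3,1)->(2,1)
Step 2: p0:(3,3)->(2,3) | p1:(2,3)->(1,3) | p2:(2,2)->(1,2) | p3:(0,1)->(0,0)->EXIT | p4:(2,1)->(1,1)
Step 3: p0:(2,3)->(1,3) | p1:(1,3)->(0,3) | p2:(1,2)->(0,2) | p3:escaped | p4:(1,1)->(0,1)
Step 4: p0:(1,3)->(0,3) | p1:(0,3)->(0,2) | p2:(0,2)->(0,1) | p3:escaped | p4:(0,1)->(0,0)->EXIT
Step 5: p0:(0,3)->(0,2) | p1:(0,2)->(0,1) | p2:(0,1)->(0,0)->EXIT | p3:escaped | p4:escaped
Step 6: p0:(0,2)->(0,1) | p1:(0,1)->(0,0)->EXIT | p2:escaped | p3:escaped | p4:escaped
Step 7: p0:(0,1)->(0,0)->EXIT | p1:escaped | p2:escaped | p3:escaped | p4:escaped
Exit steps: [7, 6, 5, 2, 4]
First to escape: p3 at step 2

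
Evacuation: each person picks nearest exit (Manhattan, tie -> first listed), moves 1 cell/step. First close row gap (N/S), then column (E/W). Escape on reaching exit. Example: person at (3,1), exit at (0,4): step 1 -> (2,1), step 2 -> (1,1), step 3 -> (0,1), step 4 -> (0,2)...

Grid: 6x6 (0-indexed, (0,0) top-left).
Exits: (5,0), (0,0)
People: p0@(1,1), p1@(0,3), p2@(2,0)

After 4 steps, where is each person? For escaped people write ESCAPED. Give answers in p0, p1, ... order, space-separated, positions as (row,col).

Step 1: p0:(1,1)->(0,1) | p1:(0,3)->(0,2) | p2:(2,0)->(1,0)
Step 2: p0:(0,1)->(0,0)->EXIT | p1:(0,2)->(0,1) | p2:(1,0)->(0,0)->EXIT
Step 3: p0:escaped | p1:(0,1)->(0,0)->EXIT | p2:escaped

ESCAPED ESCAPED ESCAPED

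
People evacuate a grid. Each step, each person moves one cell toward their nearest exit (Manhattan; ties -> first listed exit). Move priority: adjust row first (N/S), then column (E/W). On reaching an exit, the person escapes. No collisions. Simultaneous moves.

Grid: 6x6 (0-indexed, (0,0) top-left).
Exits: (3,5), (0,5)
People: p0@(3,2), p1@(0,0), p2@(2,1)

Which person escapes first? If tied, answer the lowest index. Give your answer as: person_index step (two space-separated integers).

Step 1: p0:(3,2)->(3,3) | p1:(0,0)->(0,1) | p2:(2,1)->(3,1)
Step 2: p0:(3,3)->(3,4) | p1:(0,1)->(0,2) | p2:(3,1)->(3,2)
Step 3: p0:(3,4)->(3,5)->EXIT | p1:(0,2)->(0,3) | p2:(3,2)->(3,3)
Step 4: p0:escaped | p1:(0,3)->(0,4) | p2:(3,3)->(3,4)
Step 5: p0:escaped | p1:(0,4)->(0,5)->EXIT | p2:(3,4)->(3,5)->EXIT
Exit steps: [3, 5, 5]
First to escape: p0 at step 3

Answer: 0 3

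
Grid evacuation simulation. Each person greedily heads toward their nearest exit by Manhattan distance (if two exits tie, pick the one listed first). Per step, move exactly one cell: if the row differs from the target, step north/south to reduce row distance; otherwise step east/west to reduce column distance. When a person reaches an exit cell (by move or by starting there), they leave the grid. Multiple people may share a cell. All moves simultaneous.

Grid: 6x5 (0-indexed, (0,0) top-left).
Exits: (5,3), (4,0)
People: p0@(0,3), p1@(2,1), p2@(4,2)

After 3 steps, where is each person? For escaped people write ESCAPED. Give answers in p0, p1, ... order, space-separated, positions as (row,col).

Step 1: p0:(0,3)->(1,3) | p1:(2,1)->(3,1) | p2:(4,2)->(5,2)
Step 2: p0:(1,3)->(2,3) | p1:(3,1)->(4,1) | p2:(5,2)->(5,3)->EXIT
Step 3: p0:(2,3)->(3,3) | p1:(4,1)->(4,0)->EXIT | p2:escaped

(3,3) ESCAPED ESCAPED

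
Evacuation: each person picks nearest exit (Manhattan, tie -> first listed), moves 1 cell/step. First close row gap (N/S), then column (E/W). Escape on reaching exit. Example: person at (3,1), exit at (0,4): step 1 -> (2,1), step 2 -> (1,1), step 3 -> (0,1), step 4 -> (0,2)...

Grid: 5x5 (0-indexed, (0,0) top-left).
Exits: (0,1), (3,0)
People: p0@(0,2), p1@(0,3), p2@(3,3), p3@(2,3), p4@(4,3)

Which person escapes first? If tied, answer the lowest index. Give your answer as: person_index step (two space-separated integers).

Answer: 0 1

Derivation:
Step 1: p0:(0,2)->(0,1)->EXIT | p1:(0,3)->(0,2) | p2:(3,3)->(3,2) | p3:(2,3)->(1,3) | p4:(4,3)->(3,3)
Step 2: p0:escaped | p1:(0,2)->(0,1)->EXIT | p2:(3,2)->(3,1) | p3:(1,3)->(0,3) | p4:(3,3)->(3,2)
Step 3: p0:escaped | p1:escaped | p2:(3,1)->(3,0)->EXIT | p3:(0,3)->(0,2) | p4:(3,2)->(3,1)
Step 4: p0:escaped | p1:escaped | p2:escaped | p3:(0,2)->(0,1)->EXIT | p4:(3,1)->(3,0)->EXIT
Exit steps: [1, 2, 3, 4, 4]
First to escape: p0 at step 1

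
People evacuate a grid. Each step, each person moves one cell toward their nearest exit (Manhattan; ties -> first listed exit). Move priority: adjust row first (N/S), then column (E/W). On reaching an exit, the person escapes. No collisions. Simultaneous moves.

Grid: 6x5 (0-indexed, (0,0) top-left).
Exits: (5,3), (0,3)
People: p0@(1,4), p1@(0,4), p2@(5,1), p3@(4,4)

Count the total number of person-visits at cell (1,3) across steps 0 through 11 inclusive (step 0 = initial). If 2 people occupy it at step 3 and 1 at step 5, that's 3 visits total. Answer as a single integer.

Answer: 0

Derivation:
Step 0: p0@(1,4) p1@(0,4) p2@(5,1) p3@(4,4) -> at (1,3): 0 [-], cum=0
Step 1: p0@(0,4) p1@ESC p2@(5,2) p3@(5,4) -> at (1,3): 0 [-], cum=0
Step 2: p0@ESC p1@ESC p2@ESC p3@ESC -> at (1,3): 0 [-], cum=0
Total visits = 0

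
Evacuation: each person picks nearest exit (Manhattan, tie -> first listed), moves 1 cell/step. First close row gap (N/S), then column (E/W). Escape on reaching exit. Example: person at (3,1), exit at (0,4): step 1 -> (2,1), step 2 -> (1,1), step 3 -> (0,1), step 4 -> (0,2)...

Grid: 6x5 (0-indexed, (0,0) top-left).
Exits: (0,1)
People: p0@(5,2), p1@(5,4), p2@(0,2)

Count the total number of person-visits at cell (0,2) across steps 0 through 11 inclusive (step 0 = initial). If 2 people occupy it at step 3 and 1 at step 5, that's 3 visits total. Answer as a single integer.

Step 0: p0@(5,2) p1@(5,4) p2@(0,2) -> at (0,2): 1 [p2], cum=1
Step 1: p0@(4,2) p1@(4,4) p2@ESC -> at (0,2): 0 [-], cum=1
Step 2: p0@(3,2) p1@(3,4) p2@ESC -> at (0,2): 0 [-], cum=1
Step 3: p0@(2,2) p1@(2,4) p2@ESC -> at (0,2): 0 [-], cum=1
Step 4: p0@(1,2) p1@(1,4) p2@ESC -> at (0,2): 0 [-], cum=1
Step 5: p0@(0,2) p1@(0,4) p2@ESC -> at (0,2): 1 [p0], cum=2
Step 6: p0@ESC p1@(0,3) p2@ESC -> at (0,2): 0 [-], cum=2
Step 7: p0@ESC p1@(0,2) p2@ESC -> at (0,2): 1 [p1], cum=3
Step 8: p0@ESC p1@ESC p2@ESC -> at (0,2): 0 [-], cum=3
Total visits = 3

Answer: 3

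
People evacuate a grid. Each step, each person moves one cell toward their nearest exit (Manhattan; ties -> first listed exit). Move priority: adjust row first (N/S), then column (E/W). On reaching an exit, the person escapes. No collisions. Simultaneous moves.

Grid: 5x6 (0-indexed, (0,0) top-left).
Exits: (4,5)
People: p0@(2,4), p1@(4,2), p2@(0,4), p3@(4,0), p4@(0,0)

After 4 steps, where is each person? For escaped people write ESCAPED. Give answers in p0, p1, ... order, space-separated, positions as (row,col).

Step 1: p0:(2,4)->(3,4) | p1:(4,2)->(4,3) | p2:(0,4)->(1,4) | p3:(4,0)->(4,1) | p4:(0,0)->(1,0)
Step 2: p0:(3,4)->(4,4) | p1:(4,3)->(4,4) | p2:(1,4)->(2,4) | p3:(4,1)->(4,2) | p4:(1,0)->(2,0)
Step 3: p0:(4,4)->(4,5)->EXIT | p1:(4,4)->(4,5)->EXIT | p2:(2,4)->(3,4) | p3:(4,2)->(4,3) | p4:(2,0)->(3,0)
Step 4: p0:escaped | p1:escaped | p2:(3,4)->(4,4) | p3:(4,3)->(4,4) | p4:(3,0)->(4,0)

ESCAPED ESCAPED (4,4) (4,4) (4,0)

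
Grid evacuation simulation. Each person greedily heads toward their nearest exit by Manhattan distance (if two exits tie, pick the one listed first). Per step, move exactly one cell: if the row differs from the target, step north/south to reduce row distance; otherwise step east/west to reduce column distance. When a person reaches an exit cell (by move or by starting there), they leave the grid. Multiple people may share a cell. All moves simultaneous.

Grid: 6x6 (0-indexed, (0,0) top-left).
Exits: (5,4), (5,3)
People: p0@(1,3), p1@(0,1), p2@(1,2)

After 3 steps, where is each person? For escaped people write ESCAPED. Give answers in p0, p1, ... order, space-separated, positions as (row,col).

Step 1: p0:(1,3)->(2,3) | p1:(0,1)->(1,1) | p2:(1,2)->(2,2)
Step 2: p0:(2,3)->(3,3) | p1:(1,1)->(2,1) | p2:(2,2)->(3,2)
Step 3: p0:(3,3)->(4,3) | p1:(2,1)->(3,1) | p2:(3,2)->(4,2)

(4,3) (3,1) (4,2)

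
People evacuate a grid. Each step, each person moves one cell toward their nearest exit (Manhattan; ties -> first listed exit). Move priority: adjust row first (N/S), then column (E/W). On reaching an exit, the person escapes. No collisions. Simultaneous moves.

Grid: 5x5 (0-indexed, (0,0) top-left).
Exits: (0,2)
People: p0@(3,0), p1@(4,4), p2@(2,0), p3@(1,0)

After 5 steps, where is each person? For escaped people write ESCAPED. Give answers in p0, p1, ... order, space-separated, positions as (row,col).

Step 1: p0:(3,0)->(2,0) | p1:(4,4)->(3,4) | p2:(2,0)->(1,0) | p3:(1,0)->(0,0)
Step 2: p0:(2,0)->(1,0) | p1:(3,4)->(2,4) | p2:(1,0)->(0,0) | p3:(0,0)->(0,1)
Step 3: p0:(1,0)->(0,0) | p1:(2,4)->(1,4) | p2:(0,0)->(0,1) | p3:(0,1)->(0,2)->EXIT
Step 4: p0:(0,0)->(0,1) | p1:(1,4)->(0,4) | p2:(0,1)->(0,2)->EXIT | p3:escaped
Step 5: p0:(0,1)->(0,2)->EXIT | p1:(0,4)->(0,3) | p2:escaped | p3:escaped

ESCAPED (0,3) ESCAPED ESCAPED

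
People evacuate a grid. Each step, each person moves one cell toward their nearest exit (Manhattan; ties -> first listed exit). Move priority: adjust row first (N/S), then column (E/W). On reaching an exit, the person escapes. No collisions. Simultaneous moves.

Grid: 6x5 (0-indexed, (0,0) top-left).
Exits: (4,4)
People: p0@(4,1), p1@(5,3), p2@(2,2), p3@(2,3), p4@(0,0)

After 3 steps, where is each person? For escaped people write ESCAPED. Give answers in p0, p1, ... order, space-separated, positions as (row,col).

Step 1: p0:(4,1)->(4,2) | p1:(5,3)->(4,3) | p2:(2,2)->(3,2) | p3:(2,3)->(3,3) | p4:(0,0)->(1,0)
Step 2: p0:(4,2)->(4,3) | p1:(4,3)->(4,4)->EXIT | p2:(3,2)->(4,2) | p3:(3,3)->(4,3) | p4:(1,0)->(2,0)
Step 3: p0:(4,3)->(4,4)->EXIT | p1:escaped | p2:(4,2)->(4,3) | p3:(4,3)->(4,4)->EXIT | p4:(2,0)->(3,0)

ESCAPED ESCAPED (4,3) ESCAPED (3,0)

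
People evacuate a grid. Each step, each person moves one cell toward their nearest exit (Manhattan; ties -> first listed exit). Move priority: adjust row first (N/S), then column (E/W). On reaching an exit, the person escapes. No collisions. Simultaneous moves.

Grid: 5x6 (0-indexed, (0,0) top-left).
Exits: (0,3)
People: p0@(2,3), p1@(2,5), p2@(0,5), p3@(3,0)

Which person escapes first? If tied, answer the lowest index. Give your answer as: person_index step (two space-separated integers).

Step 1: p0:(2,3)->(1,3) | p1:(2,5)->(1,5) | p2:(0,5)->(0,4) | p3:(3,0)->(2,0)
Step 2: p0:(1,3)->(0,3)->EXIT | p1:(1,5)->(0,5) | p2:(0,4)->(0,3)->EXIT | p3:(2,0)->(1,0)
Step 3: p0:escaped | p1:(0,5)->(0,4) | p2:escaped | p3:(1,0)->(0,0)
Step 4: p0:escaped | p1:(0,4)->(0,3)->EXIT | p2:escaped | p3:(0,0)->(0,1)
Step 5: p0:escaped | p1:escaped | p2:escaped | p3:(0,1)->(0,2)
Step 6: p0:escaped | p1:escaped | p2:escaped | p3:(0,2)->(0,3)->EXIT
Exit steps: [2, 4, 2, 6]
First to escape: p0 at step 2

Answer: 0 2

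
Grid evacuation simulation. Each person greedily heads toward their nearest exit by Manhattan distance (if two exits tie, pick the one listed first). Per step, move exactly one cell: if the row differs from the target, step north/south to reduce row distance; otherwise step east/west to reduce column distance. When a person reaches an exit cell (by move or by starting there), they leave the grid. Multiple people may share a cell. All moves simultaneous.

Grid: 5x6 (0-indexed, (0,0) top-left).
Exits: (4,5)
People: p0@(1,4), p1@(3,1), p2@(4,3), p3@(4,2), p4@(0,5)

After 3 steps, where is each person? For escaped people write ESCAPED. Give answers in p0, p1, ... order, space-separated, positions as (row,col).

Step 1: p0:(1,4)->(2,4) | p1:(3,1)->(4,1) | p2:(4,3)->(4,4) | p3:(4,2)->(4,3) | p4:(0,5)->(1,5)
Step 2: p0:(2,4)->(3,4) | p1:(4,1)->(4,2) | p2:(4,4)->(4,5)->EXIT | p3:(4,3)->(4,4) | p4:(1,5)->(2,5)
Step 3: p0:(3,4)->(4,4) | p1:(4,2)->(4,3) | p2:escaped | p3:(4,4)->(4,5)->EXIT | p4:(2,5)->(3,5)

(4,4) (4,3) ESCAPED ESCAPED (3,5)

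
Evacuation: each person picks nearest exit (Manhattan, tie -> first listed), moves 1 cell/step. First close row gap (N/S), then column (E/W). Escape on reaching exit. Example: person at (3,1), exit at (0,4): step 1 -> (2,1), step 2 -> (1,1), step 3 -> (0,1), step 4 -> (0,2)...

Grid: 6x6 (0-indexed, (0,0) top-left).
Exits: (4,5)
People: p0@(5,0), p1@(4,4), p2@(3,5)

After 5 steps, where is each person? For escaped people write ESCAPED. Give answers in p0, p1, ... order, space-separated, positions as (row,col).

Step 1: p0:(5,0)->(4,0) | p1:(4,4)->(4,5)->EXIT | p2:(3,5)->(4,5)->EXIT
Step 2: p0:(4,0)->(4,1) | p1:escaped | p2:escaped
Step 3: p0:(4,1)->(4,2) | p1:escaped | p2:escaped
Step 4: p0:(4,2)->(4,3) | p1:escaped | p2:escaped
Step 5: p0:(4,3)->(4,4) | p1:escaped | p2:escaped

(4,4) ESCAPED ESCAPED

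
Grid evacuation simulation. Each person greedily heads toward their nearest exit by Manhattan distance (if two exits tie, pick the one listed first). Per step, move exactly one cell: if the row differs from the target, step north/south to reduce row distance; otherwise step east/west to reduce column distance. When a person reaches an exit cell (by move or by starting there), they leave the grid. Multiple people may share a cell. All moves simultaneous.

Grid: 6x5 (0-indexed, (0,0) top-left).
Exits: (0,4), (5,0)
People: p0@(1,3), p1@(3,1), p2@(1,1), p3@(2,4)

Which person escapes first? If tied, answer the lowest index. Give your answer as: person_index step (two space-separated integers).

Answer: 0 2

Derivation:
Step 1: p0:(1,3)->(0,3) | p1:(3,1)->(4,1) | p2:(1,1)->(0,1) | p3:(2,4)->(1,4)
Step 2: p0:(0,3)->(0,4)->EXIT | p1:(4,1)->(5,1) | p2:(0,1)->(0,2) | p3:(1,4)->(0,4)->EXIT
Step 3: p0:escaped | p1:(5,1)->(5,0)->EXIT | p2:(0,2)->(0,3) | p3:escaped
Step 4: p0:escaped | p1:escaped | p2:(0,3)->(0,4)->EXIT | p3:escaped
Exit steps: [2, 3, 4, 2]
First to escape: p0 at step 2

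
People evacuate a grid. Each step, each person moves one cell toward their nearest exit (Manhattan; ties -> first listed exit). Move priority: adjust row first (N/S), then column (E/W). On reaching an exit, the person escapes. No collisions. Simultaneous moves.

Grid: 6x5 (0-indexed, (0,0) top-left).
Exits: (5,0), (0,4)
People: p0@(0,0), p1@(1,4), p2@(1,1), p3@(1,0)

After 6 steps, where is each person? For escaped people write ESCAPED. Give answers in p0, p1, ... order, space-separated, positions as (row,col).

Step 1: p0:(0,0)->(0,1) | p1:(1,4)->(0,4)->EXIT | p2:(1,1)->(0,1) | p3:(1,0)->(2,0)
Step 2: p0:(0,1)->(0,2) | p1:escaped | p2:(0,1)->(0,2) | p3:(2,0)->(3,0)
Step 3: p0:(0,2)->(0,3) | p1:escaped | p2:(0,2)->(0,3) | p3:(3,0)->(4,0)
Step 4: p0:(0,3)->(0,4)->EXIT | p1:escaped | p2:(0,3)->(0,4)->EXIT | p3:(4,0)->(5,0)->EXIT

ESCAPED ESCAPED ESCAPED ESCAPED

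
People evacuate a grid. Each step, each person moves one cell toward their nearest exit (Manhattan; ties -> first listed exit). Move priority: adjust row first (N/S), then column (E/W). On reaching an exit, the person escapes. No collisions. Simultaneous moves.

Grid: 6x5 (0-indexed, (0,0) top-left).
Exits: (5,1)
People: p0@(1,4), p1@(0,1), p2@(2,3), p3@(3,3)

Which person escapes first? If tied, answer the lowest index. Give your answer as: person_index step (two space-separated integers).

Step 1: p0:(1,4)->(2,4) | p1:(0,1)->(1,1) | p2:(2,3)->(3,3) | p3:(3,3)->(4,3)
Step 2: p0:(2,4)->(3,4) | p1:(1,1)->(2,1) | p2:(3,3)->(4,3) | p3:(4,3)->(5,3)
Step 3: p0:(3,4)->(4,4) | p1:(2,1)->(3,1) | p2:(4,3)->(5,3) | p3:(5,3)->(5,2)
Step 4: p0:(4,4)->(5,4) | p1:(3,1)->(4,1) | p2:(5,3)->(5,2) | p3:(5,2)->(5,1)->EXIT
Step 5: p0:(5,4)->(5,3) | p1:(4,1)->(5,1)->EXIT | p2:(5,2)->(5,1)->EXIT | p3:escaped
Step 6: p0:(5,3)->(5,2) | p1:escaped | p2:escaped | p3:escaped
Step 7: p0:(5,2)->(5,1)->EXIT | p1:escaped | p2:escaped | p3:escaped
Exit steps: [7, 5, 5, 4]
First to escape: p3 at step 4

Answer: 3 4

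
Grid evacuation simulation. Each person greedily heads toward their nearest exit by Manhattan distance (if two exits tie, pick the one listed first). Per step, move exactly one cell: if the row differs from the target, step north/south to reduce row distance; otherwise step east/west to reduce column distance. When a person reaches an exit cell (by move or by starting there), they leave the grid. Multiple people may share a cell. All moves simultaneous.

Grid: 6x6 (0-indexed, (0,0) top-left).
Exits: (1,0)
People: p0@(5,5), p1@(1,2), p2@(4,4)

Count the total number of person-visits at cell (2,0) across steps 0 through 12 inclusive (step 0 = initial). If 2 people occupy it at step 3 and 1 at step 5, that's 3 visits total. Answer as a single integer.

Step 0: p0@(5,5) p1@(1,2) p2@(4,4) -> at (2,0): 0 [-], cum=0
Step 1: p0@(4,5) p1@(1,1) p2@(3,4) -> at (2,0): 0 [-], cum=0
Step 2: p0@(3,5) p1@ESC p2@(2,4) -> at (2,0): 0 [-], cum=0
Step 3: p0@(2,5) p1@ESC p2@(1,4) -> at (2,0): 0 [-], cum=0
Step 4: p0@(1,5) p1@ESC p2@(1,3) -> at (2,0): 0 [-], cum=0
Step 5: p0@(1,4) p1@ESC p2@(1,2) -> at (2,0): 0 [-], cum=0
Step 6: p0@(1,3) p1@ESC p2@(1,1) -> at (2,0): 0 [-], cum=0
Step 7: p0@(1,2) p1@ESC p2@ESC -> at (2,0): 0 [-], cum=0
Step 8: p0@(1,1) p1@ESC p2@ESC -> at (2,0): 0 [-], cum=0
Step 9: p0@ESC p1@ESC p2@ESC -> at (2,0): 0 [-], cum=0
Total visits = 0

Answer: 0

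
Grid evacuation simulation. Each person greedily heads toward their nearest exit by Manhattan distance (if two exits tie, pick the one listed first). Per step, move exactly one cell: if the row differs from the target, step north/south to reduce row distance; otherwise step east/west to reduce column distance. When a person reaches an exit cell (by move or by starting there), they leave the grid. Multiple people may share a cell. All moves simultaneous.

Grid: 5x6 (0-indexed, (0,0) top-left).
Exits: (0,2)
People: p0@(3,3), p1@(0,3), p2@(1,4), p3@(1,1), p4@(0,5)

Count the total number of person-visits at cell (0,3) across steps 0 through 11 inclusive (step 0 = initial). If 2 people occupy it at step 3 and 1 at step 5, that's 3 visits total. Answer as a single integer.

Answer: 4

Derivation:
Step 0: p0@(3,3) p1@(0,3) p2@(1,4) p3@(1,1) p4@(0,5) -> at (0,3): 1 [p1], cum=1
Step 1: p0@(2,3) p1@ESC p2@(0,4) p3@(0,1) p4@(0,4) -> at (0,3): 0 [-], cum=1
Step 2: p0@(1,3) p1@ESC p2@(0,3) p3@ESC p4@(0,3) -> at (0,3): 2 [p2,p4], cum=3
Step 3: p0@(0,3) p1@ESC p2@ESC p3@ESC p4@ESC -> at (0,3): 1 [p0], cum=4
Step 4: p0@ESC p1@ESC p2@ESC p3@ESC p4@ESC -> at (0,3): 0 [-], cum=4
Total visits = 4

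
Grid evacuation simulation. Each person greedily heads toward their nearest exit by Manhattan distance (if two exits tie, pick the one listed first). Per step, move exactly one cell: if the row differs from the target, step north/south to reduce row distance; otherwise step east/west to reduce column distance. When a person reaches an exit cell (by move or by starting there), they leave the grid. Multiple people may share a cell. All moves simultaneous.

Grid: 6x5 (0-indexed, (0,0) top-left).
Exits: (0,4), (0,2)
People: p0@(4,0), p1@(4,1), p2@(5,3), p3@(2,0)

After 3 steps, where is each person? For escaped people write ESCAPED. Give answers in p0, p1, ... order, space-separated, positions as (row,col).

Step 1: p0:(4,0)->(3,0) | p1:(4,1)->(3,1) | p2:(5,3)->(4,3) | p3:(2,0)->(1,0)
Step 2: p0:(3,0)->(2,0) | p1:(3,1)->(2,1) | p2:(4,3)->(3,3) | p3:(1,0)->(0,0)
Step 3: p0:(2,0)->(1,0) | p1:(2,1)->(1,1) | p2:(3,3)->(2,3) | p3:(0,0)->(0,1)

(1,0) (1,1) (2,3) (0,1)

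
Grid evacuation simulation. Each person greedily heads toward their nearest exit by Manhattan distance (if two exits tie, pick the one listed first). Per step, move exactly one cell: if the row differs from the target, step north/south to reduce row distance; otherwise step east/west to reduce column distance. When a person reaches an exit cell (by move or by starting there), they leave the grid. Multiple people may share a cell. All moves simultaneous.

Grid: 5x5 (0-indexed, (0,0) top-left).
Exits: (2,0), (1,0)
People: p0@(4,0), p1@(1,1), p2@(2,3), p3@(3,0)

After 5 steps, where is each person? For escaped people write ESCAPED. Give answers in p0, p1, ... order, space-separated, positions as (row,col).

Step 1: p0:(4,0)->(3,0) | p1:(1,1)->(1,0)->EXIT | p2:(2,3)->(2,2) | p3:(3,0)->(2,0)->EXIT
Step 2: p0:(3,0)->(2,0)->EXIT | p1:escaped | p2:(2,2)->(2,1) | p3:escaped
Step 3: p0:escaped | p1:escaped | p2:(2,1)->(2,0)->EXIT | p3:escaped

ESCAPED ESCAPED ESCAPED ESCAPED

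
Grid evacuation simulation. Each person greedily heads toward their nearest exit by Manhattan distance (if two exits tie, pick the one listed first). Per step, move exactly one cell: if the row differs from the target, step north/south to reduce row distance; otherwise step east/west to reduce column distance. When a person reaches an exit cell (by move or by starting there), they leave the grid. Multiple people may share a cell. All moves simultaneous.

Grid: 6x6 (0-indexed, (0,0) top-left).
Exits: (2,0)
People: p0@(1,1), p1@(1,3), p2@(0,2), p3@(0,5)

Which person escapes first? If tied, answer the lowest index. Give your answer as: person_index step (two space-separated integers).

Answer: 0 2

Derivation:
Step 1: p0:(1,1)->(2,1) | p1:(1,3)->(2,3) | p2:(0,2)->(1,2) | p3:(0,5)->(1,5)
Step 2: p0:(2,1)->(2,0)->EXIT | p1:(2,3)->(2,2) | p2:(1,2)->(2,2) | p3:(1,5)->(2,5)
Step 3: p0:escaped | p1:(2,2)->(2,1) | p2:(2,2)->(2,1) | p3:(2,5)->(2,4)
Step 4: p0:escaped | p1:(2,1)->(2,0)->EXIT | p2:(2,1)->(2,0)->EXIT | p3:(2,4)->(2,3)
Step 5: p0:escaped | p1:escaped | p2:escaped | p3:(2,3)->(2,2)
Step 6: p0:escaped | p1:escaped | p2:escaped | p3:(2,2)->(2,1)
Step 7: p0:escaped | p1:escaped | p2:escaped | p3:(2,1)->(2,0)->EXIT
Exit steps: [2, 4, 4, 7]
First to escape: p0 at step 2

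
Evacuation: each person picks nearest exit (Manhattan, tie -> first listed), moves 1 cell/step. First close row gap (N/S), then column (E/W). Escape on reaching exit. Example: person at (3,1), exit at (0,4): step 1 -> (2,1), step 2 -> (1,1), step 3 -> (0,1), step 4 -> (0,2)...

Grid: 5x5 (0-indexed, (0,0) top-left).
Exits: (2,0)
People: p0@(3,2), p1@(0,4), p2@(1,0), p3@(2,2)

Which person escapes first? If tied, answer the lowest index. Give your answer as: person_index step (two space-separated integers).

Answer: 2 1

Derivation:
Step 1: p0:(3,2)->(2,2) | p1:(0,4)->(1,4) | p2:(1,0)->(2,0)->EXIT | p3:(2,2)->(2,1)
Step 2: p0:(2,2)->(2,1) | p1:(1,4)->(2,4) | p2:escaped | p3:(2,1)->(2,0)->EXIT
Step 3: p0:(2,1)->(2,0)->EXIT | p1:(2,4)->(2,3) | p2:escaped | p3:escaped
Step 4: p0:escaped | p1:(2,3)->(2,2) | p2:escaped | p3:escaped
Step 5: p0:escaped | p1:(2,2)->(2,1) | p2:escaped | p3:escaped
Step 6: p0:escaped | p1:(2,1)->(2,0)->EXIT | p2:escaped | p3:escaped
Exit steps: [3, 6, 1, 2]
First to escape: p2 at step 1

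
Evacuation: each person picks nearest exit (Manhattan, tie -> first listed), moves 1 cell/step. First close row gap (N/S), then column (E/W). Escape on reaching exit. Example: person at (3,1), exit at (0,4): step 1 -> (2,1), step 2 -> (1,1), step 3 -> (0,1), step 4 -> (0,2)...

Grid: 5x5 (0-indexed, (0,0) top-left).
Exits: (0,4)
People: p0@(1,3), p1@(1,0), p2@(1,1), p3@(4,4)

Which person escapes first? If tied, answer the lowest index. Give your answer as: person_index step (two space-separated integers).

Step 1: p0:(1,3)->(0,3) | p1:(1,0)->(0,0) | p2:(1,1)->(0,1) | p3:(4,4)->(3,4)
Step 2: p0:(0,3)->(0,4)->EXIT | p1:(0,0)->(0,1) | p2:(0,1)->(0,2) | p3:(3,4)->(2,4)
Step 3: p0:escaped | p1:(0,1)->(0,2) | p2:(0,2)->(0,3) | p3:(2,4)->(1,4)
Step 4: p0:escaped | p1:(0,2)->(0,3) | p2:(0,3)->(0,4)->EXIT | p3:(1,4)->(0,4)->EXIT
Step 5: p0:escaped | p1:(0,3)->(0,4)->EXIT | p2:escaped | p3:escaped
Exit steps: [2, 5, 4, 4]
First to escape: p0 at step 2

Answer: 0 2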